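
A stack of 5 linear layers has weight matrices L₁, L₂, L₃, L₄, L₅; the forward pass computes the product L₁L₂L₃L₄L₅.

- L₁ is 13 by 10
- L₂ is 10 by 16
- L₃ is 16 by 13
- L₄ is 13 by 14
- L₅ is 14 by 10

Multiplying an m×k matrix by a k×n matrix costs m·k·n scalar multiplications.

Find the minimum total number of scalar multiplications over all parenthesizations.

Adjacent pairs: L₁L₂ = 13·10·16 = 2080; L₂L₃ = 10·16·13 = 2080; L₃L₄ = 16·13·14 = 2912; L₄L₅ = 13·14·10 = 1820.
Length 3: L₁..L₃: k=1: 0+2080+13·10·13=3770; k=2: 2080+0+13·16·13=4784 → min 3770 | L₂..L₄: k=2: 0+2912+10·16·14=5152; k=3: 2080+0+10·13·14=3900 → min 3900 | L₃..L₅: k=3: 0+1820+16·13·10=3900; k=4: 2912+0+16·14·10=5152 → min 3900.
Length 4: L₁..L₄: k=1: 0+3900+13·10·14=5720; k=2: 2080+2912+13·16·14=7904; k=3: 3770+0+13·13·14=6136 → min 5720 | L₂..L₅: k=2: 0+3900+10·16·10=5500; k=3: 2080+1820+10·13·10=5200; k=4: 3900+0+10·14·10=5300 → min 5200.
Length 5: L₁..L₅: k=1: 0+5200+13·10·10=6500; k=2: 2080+3900+13·16·10=8060; k=3: 3770+1820+13·13·10=7280; k=4: 5720+0+13·14·10=7540 → min 6500.
Optimal order: (L₁((L₂L₃)(L₄L₅))) with cost 6500.

6500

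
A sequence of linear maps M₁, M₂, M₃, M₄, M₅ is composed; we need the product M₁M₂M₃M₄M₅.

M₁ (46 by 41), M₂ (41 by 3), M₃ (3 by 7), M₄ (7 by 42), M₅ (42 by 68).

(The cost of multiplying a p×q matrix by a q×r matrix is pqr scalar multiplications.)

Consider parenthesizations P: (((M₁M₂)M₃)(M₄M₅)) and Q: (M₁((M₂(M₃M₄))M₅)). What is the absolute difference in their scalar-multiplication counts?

Order P = (((M₁M₂)M₃)(M₄M₅)): (M₁M₂): 46×41 by 41×3 → 46×3, cost 46·41·3 = 5658; ((M₁M₂)M₃): 46×3 by 3×7 → 46×7, cost 46·3·7 = 966; cumulative 6624; (M₄M₅): 7×42 by 42×68 → 7×68, cost 7·42·68 = 19992; (((M₁M₂)M₃)(M₄M₅)): 46×7 by 7×68 → 46×68, cost 46·7·68 = 21896; cumulative 48512. Total 48512.
Order Q = (M₁((M₂(M₃M₄))M₅)): (M₃M₄): 3×7 by 7×42 → 3×42, cost 3·7·42 = 882; (M₂(M₃M₄)): 41×3 by 3×42 → 41×42, cost 41·3·42 = 5166; cumulative 6048; ((M₂(M₃M₄))M₅): 41×42 by 42×68 → 41×68, cost 41·42·68 = 117096; cumulative 123144; (M₁((M₂(M₃M₄))M₅)): 46×41 by 41×68 → 46×68, cost 46·41·68 = 128248; cumulative 251392. Total 251392.
Difference: |48512 − 251392| = 202880.

202880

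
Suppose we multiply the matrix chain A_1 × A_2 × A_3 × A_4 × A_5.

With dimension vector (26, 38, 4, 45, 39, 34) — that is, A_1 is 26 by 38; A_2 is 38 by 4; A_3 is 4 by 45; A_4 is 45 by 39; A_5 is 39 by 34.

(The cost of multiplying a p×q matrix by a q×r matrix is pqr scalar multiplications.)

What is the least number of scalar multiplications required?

Adjacent pairs: A_1A_2 = 26·38·4 = 3952; A_2A_3 = 38·4·45 = 6840; A_3A_4 = 4·45·39 = 7020; A_4A_5 = 45·39·34 = 59670.
Length 3: A_1..A_3: k=1: 0+6840+26·38·45=51300; k=2: 3952+0+26·4·45=8632 → min 8632 | A_2..A_4: k=2: 0+7020+38·4·39=12948; k=3: 6840+0+38·45·39=73530 → min 12948 | A_3..A_5: k=3: 0+59670+4·45·34=65790; k=4: 7020+0+4·39·34=12324 → min 12324.
Length 4: A_1..A_4: k=1: 0+12948+26·38·39=51480; k=2: 3952+7020+26·4·39=15028; k=3: 8632+0+26·45·39=54262 → min 15028 | A_2..A_5: k=2: 0+12324+38·4·34=17492; k=3: 6840+59670+38·45·34=124650; k=4: 12948+0+38·39·34=63336 → min 17492.
Length 5: A_1..A_5: k=1: 0+17492+26·38·34=51084; k=2: 3952+12324+26·4·34=19812; k=3: 8632+59670+26·45·34=108082; k=4: 15028+0+26·39·34=49504 → min 19812.
Optimal order: ((A_1 × A_2) × ((A_3 × A_4) × A_5)) with cost 19812.

19812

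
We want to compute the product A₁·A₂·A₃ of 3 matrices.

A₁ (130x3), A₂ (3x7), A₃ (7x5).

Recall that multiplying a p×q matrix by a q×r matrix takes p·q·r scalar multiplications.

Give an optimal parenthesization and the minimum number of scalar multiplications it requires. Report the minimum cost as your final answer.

(A₁·(A₂·A₃)): cost 2055.
((A₁·A₂)·A₃): cost 7280.
Optimal: (A₁·(A₂·A₃)) with cost 2055.

2055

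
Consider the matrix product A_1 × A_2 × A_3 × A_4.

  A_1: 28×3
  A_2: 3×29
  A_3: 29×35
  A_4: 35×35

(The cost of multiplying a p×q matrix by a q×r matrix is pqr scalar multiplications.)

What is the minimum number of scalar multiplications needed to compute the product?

9660

Adjacent pairs: A_1A_2 = 28·3·29 = 2436; A_2A_3 = 3·29·35 = 3045; A_3A_4 = 29·35·35 = 35525.
Length 3: A_1..A_3: k=1: 0+3045+28·3·35=5985; k=2: 2436+0+28·29·35=30856 → min 5985 | A_2..A_4: k=2: 0+35525+3·29·35=38570; k=3: 3045+0+3·35·35=6720 → min 6720.
Length 4: A_1..A_4: k=1: 0+6720+28·3·35=9660; k=2: 2436+35525+28·29·35=66381; k=3: 5985+0+28·35·35=40285 → min 9660.
Optimal order: (A_1 × ((A_2 × A_3) × A_4)) with cost 9660.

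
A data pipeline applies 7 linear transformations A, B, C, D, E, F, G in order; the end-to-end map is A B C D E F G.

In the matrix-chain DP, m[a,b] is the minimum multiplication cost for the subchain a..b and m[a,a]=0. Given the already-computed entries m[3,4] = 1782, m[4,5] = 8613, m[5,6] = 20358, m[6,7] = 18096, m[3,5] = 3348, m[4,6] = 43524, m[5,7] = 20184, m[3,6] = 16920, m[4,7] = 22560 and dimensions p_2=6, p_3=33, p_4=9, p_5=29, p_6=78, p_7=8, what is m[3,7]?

m[3,7] = min over k∈[3,6] of m[3,k]+m[k+1,7]+p_{2}·p_k·p_{7}.
k=3: 0 + 22560 + 6·33·8 = 24144; k=4: 1782 + 20184 + 6·9·8 = 22398; k=5: 3348 + 18096 + 6·29·8 = 22836; k=6: 16920 + 0 + 6·78·8 = 20664.
Minimum: 20664 at k=6.

20664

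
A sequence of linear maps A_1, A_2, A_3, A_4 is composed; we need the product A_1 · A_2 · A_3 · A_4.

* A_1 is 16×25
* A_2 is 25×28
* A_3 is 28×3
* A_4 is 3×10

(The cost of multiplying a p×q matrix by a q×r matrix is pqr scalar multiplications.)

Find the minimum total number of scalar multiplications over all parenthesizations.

Adjacent pairs: A_1A_2 = 16·25·28 = 11200; A_2A_3 = 25·28·3 = 2100; A_3A_4 = 28·3·10 = 840.
Length 3: A_1..A_3: k=1: 0+2100+16·25·3=3300; k=2: 11200+0+16·28·3=12544 → min 3300 | A_2..A_4: k=2: 0+840+25·28·10=7840; k=3: 2100+0+25·3·10=2850 → min 2850.
Length 4: A_1..A_4: k=1: 0+2850+16·25·10=6850; k=2: 11200+840+16·28·10=16520; k=3: 3300+0+16·3·10=3780 → min 3780.
Optimal order: ((A_1 · (A_2 · A_3)) · A_4) with cost 3780.

3780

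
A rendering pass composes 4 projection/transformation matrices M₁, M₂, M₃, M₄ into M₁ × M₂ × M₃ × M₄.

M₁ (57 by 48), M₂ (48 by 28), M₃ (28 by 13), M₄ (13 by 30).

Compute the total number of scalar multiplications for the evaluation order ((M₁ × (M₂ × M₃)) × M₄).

75270

(M₂ × M₃): 48×28 by 28×13 → 48×13, cost 48·28·13 = 17472
(M₁ × (M₂ × M₃)): 57×48 by 48×13 → 57×13, cost 57·48·13 = 35568; cumulative 53040
((M₁ × (M₂ × M₃)) × M₄): 57×13 by 13×30 → 57×30, cost 57·13·30 = 22230; cumulative 75270
Total: 75270 scalar multiplications.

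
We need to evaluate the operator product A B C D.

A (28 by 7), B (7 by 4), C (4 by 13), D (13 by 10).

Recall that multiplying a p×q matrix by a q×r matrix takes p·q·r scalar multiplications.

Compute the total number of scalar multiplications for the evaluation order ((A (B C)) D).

6552

(B C): 7×4 by 4×13 → 7×13, cost 7·4·13 = 364
(A (B C)): 28×7 by 7×13 → 28×13, cost 28·7·13 = 2548; cumulative 2912
((A (B C)) D): 28×13 by 13×10 → 28×10, cost 28·13·10 = 3640; cumulative 6552
Total: 6552 scalar multiplications.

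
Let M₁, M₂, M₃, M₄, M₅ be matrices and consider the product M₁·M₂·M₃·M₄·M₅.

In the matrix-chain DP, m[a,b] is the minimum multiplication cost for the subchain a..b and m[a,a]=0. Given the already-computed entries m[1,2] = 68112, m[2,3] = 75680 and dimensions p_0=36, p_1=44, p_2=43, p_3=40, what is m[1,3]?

m[1,3] = min over k∈[1,2] of m[1,k]+m[k+1,3]+p_{0}·p_k·p_{3}.
k=1: 0 + 75680 + 36·44·40 = 139040; k=2: 68112 + 0 + 36·43·40 = 130032.
Minimum: 130032 at k=2.

130032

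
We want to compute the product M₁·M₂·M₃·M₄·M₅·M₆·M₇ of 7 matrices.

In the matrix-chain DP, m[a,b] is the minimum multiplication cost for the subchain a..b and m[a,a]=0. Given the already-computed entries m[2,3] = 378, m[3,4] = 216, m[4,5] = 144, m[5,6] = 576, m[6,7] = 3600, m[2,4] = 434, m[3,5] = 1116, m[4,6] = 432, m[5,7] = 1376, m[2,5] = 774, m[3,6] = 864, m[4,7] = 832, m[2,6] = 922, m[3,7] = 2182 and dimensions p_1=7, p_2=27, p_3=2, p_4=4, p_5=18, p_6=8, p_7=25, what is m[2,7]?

1560

m[2,7] = min over k∈[2,6] of m[2,k]+m[k+1,7]+p_{1}·p_k·p_{7}.
k=2: 0 + 2182 + 7·27·25 = 6907; k=3: 378 + 832 + 7·2·25 = 1560; k=4: 434 + 1376 + 7·4·25 = 2510; k=5: 774 + 3600 + 7·18·25 = 7524; k=6: 922 + 0 + 7·8·25 = 2322.
Minimum: 1560 at k=3.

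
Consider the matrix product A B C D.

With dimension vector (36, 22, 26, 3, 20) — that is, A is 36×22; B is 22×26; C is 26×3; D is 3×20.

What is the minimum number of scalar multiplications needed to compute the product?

6252

Adjacent pairs: AB = 36·22·26 = 20592; BC = 22·26·3 = 1716; CD = 26·3·20 = 1560.
Length 3: A..C: k=1: 0+1716+36·22·3=4092; k=2: 20592+0+36·26·3=23400 → min 4092 | B..D: k=2: 0+1560+22·26·20=13000; k=3: 1716+0+22·3·20=3036 → min 3036.
Length 4: A..D: k=1: 0+3036+36·22·20=18876; k=2: 20592+1560+36·26·20=40872; k=3: 4092+0+36·3·20=6252 → min 6252.
Optimal order: ((A (B C)) D) with cost 6252.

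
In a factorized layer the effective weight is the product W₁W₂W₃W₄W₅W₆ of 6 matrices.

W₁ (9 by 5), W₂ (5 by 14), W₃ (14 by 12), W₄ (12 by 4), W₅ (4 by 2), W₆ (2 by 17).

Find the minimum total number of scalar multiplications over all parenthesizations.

Adjacent pairs: W₁W₂ = 9·5·14 = 630; W₂W₃ = 5·14·12 = 840; W₃W₄ = 14·12·4 = 672; W₄W₅ = 12·4·2 = 96; W₅W₆ = 4·2·17 = 136.
Length 3: W₁..W₃: k=1: 0+840+9·5·12=1380; k=2: 630+0+9·14·12=2142 → min 1380 | W₂..W₄: k=2: 0+672+5·14·4=952; k=3: 840+0+5·12·4=1080 → min 952 | W₃..W₅: k=3: 0+96+14·12·2=432; k=4: 672+0+14·4·2=784 → min 432 | W₄..W₆: k=4: 0+136+12·4·17=952; k=5: 96+0+12·2·17=504 → min 504.
Length 4: W₁..W₄: k=1: 0+952+9·5·4=1132; k=2: 630+672+9·14·4=1806; k=3: 1380+0+9·12·4=1812 → min 1132 | W₂..W₅: k=2: 0+432+5·14·2=572; k=3: 840+96+5·12·2=1056; k=4: 952+0+5·4·2=992 → min 572 | W₃..W₆: k=3: 0+504+14·12·17=3360; k=4: 672+136+14·4·17=1760; k=5: 432+0+14·2·17=908 → min 908.
Length 5: W₁..W₅: k=1: 0+572+9·5·2=662; k=2: 630+432+9·14·2=1314; k=3: 1380+96+9·12·2=1692; k=4: 1132+0+9·4·2=1204 → min 662 | W₂..W₆: k=2: 0+908+5·14·17=2098; k=3: 840+504+5·12·17=2364; k=4: 952+136+5·4·17=1428; k=5: 572+0+5·2·17=742 → min 742.
Length 6: W₁..W₆: k=1: 0+742+9·5·17=1507; k=2: 630+908+9·14·17=3680; k=3: 1380+504+9·12·17=3720; k=4: 1132+136+9·4·17=1880; k=5: 662+0+9·2·17=968 → min 968.
Optimal order: ((W₁(W₂(W₃(W₄W₅))))W₆) with cost 968.

968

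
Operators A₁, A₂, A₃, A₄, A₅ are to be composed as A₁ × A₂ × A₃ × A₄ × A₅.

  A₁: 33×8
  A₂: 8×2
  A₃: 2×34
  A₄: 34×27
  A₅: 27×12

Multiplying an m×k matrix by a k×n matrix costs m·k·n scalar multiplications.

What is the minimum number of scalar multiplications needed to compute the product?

Adjacent pairs: A₁A₂ = 33·8·2 = 528; A₂A₃ = 8·2·34 = 544; A₃A₄ = 2·34·27 = 1836; A₄A₅ = 34·27·12 = 11016.
Length 3: A₁..A₃: k=1: 0+544+33·8·34=9520; k=2: 528+0+33·2·34=2772 → min 2772 | A₂..A₄: k=2: 0+1836+8·2·27=2268; k=3: 544+0+8·34·27=7888 → min 2268 | A₃..A₅: k=3: 0+11016+2·34·12=11832; k=4: 1836+0+2·27·12=2484 → min 2484.
Length 4: A₁..A₄: k=1: 0+2268+33·8·27=9396; k=2: 528+1836+33·2·27=4146; k=3: 2772+0+33·34·27=33066 → min 4146 | A₂..A₅: k=2: 0+2484+8·2·12=2676; k=3: 544+11016+8·34·12=14824; k=4: 2268+0+8·27·12=4860 → min 2676.
Length 5: A₁..A₅: k=1: 0+2676+33·8·12=5844; k=2: 528+2484+33·2·12=3804; k=3: 2772+11016+33·34·12=27252; k=4: 4146+0+33·27·12=14838 → min 3804.
Optimal order: ((A₁ × A₂) × ((A₃ × A₄) × A₅)) with cost 3804.

3804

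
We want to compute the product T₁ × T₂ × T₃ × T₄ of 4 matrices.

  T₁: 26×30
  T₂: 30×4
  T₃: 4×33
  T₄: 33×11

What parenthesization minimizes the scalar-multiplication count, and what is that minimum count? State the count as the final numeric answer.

5716

Adjacent pairs: T₁T₂ = 26·30·4 = 3120; T₂T₃ = 30·4·33 = 3960; T₃T₄ = 4·33·11 = 1452.
Length 3: T₁..T₃: k=1: 0+3960+26·30·33=29700; k=2: 3120+0+26·4·33=6552 → min 6552 | T₂..T₄: k=2: 0+1452+30·4·11=2772; k=3: 3960+0+30·33·11=14850 → min 2772.
Length 4: T₁..T₄: k=1: 0+2772+26·30·11=11352; k=2: 3120+1452+26·4·11=5716; k=3: 6552+0+26·33·11=15990 → min 5716.
Optimal parenthesization: ((T₁ × T₂) × (T₃ × T₄)) with cost 5716.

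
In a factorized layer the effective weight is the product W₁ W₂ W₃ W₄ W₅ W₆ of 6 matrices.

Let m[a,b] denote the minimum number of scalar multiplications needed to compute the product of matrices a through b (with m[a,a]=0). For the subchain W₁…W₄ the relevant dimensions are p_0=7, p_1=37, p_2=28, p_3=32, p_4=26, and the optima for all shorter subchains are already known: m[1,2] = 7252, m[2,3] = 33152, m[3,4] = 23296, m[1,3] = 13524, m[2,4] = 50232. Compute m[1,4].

m[1,4] = min over k∈[1,3] of m[1,k]+m[k+1,4]+p_{0}·p_k·p_{4}.
k=1: 0 + 50232 + 7·37·26 = 56966; k=2: 7252 + 23296 + 7·28·26 = 35644; k=3: 13524 + 0 + 7·32·26 = 19348.
Minimum: 19348 at k=3.

19348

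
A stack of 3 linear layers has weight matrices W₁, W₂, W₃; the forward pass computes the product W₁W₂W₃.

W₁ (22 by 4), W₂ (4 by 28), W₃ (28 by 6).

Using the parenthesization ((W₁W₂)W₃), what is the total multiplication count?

6160

(W₁W₂): 22×4 by 4×28 → 22×28, cost 22·4·28 = 2464
((W₁W₂)W₃): 22×28 by 28×6 → 22×6, cost 22·28·6 = 3696; cumulative 6160
Total: 6160 scalar multiplications.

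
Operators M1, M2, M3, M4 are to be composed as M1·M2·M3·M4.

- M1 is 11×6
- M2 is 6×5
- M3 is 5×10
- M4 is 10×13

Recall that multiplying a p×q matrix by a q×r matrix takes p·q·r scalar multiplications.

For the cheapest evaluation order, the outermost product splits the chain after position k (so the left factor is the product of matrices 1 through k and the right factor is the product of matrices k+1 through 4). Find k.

Adjacent pairs: M1M2 = 11·6·5 = 330; M2M3 = 6·5·10 = 300; M3M4 = 5·10·13 = 650.
Length 3: M1..M3: k=1: 0+300+11·6·10=960; k=2: 330+0+11·5·10=880 → min 880 | M2..M4: k=2: 0+650+6·5·13=1040; k=3: 300+0+6·10·13=1080 → min 1040.
Top-level splits: k=1: (M1..M1)·(M2..M4) → 0+1040+11·6·13 = 1898; k=2: (M1..M2)·(M3..M4) → 330+650+11·5·13 = 1695; k=3: (M1..M3)·(M4..M4) → 880+0+11·10·13 = 2310.
Best split is after M2, i.e. k = 2.

2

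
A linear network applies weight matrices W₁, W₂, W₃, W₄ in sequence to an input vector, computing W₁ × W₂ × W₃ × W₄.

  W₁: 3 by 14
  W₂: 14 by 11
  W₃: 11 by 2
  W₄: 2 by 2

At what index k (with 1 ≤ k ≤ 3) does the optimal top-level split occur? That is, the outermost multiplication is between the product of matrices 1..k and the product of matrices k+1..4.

Adjacent pairs: W₁W₂ = 3·14·11 = 462; W₂W₃ = 14·11·2 = 308; W₃W₄ = 11·2·2 = 44.
Length 3: W₁..W₃: k=1: 0+308+3·14·2=392; k=2: 462+0+3·11·2=528 → min 392 | W₂..W₄: k=2: 0+44+14·11·2=352; k=3: 308+0+14·2·2=364 → min 352.
Top-level splits: k=1: (W₁..W₁)·(W₂..W₄) → 0+352+3·14·2 = 436; k=2: (W₁..W₂)·(W₃..W₄) → 462+44+3·11·2 = 572; k=3: (W₁..W₃)·(W₄..W₄) → 392+0+3·2·2 = 404.
Best split is after W₃, i.e. k = 3.

3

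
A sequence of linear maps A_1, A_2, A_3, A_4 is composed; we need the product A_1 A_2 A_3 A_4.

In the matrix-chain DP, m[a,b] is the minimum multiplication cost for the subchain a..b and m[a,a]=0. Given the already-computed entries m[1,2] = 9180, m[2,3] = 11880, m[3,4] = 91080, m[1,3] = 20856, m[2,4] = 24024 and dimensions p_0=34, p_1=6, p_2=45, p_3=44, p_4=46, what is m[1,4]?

33408

m[1,4] = min over k∈[1,3] of m[1,k]+m[k+1,4]+p_{0}·p_k·p_{4}.
k=1: 0 + 24024 + 34·6·46 = 33408; k=2: 9180 + 91080 + 34·45·46 = 170640; k=3: 20856 + 0 + 34·44·46 = 89672.
Minimum: 33408 at k=1.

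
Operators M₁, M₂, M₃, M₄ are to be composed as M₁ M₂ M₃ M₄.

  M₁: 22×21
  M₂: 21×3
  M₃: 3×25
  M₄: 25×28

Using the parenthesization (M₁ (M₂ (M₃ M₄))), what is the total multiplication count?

(M₃ M₄): 3×25 by 25×28 → 3×28, cost 3·25·28 = 2100
(M₂ (M₃ M₄)): 21×3 by 3×28 → 21×28, cost 21·3·28 = 1764; cumulative 3864
(M₁ (M₂ (M₃ M₄))): 22×21 by 21×28 → 22×28, cost 22·21·28 = 12936; cumulative 16800
Total: 16800 scalar multiplications.

16800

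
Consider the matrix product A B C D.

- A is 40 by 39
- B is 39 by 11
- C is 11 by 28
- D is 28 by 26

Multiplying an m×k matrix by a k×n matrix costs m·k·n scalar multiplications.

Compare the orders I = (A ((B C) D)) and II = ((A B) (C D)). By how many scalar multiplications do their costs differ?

44356

Order I = (A ((B C) D)): (B C): 39×11 by 11×28 → 39×28, cost 39·11·28 = 12012; ((B C) D): 39×28 by 28×26 → 39×26, cost 39·28·26 = 28392; cumulative 40404; (A ((B C) D)): 40×39 by 39×26 → 40×26, cost 40·39·26 = 40560; cumulative 80964. Total 80964.
Order II = ((A B) (C D)): (A B): 40×39 by 39×11 → 40×11, cost 40·39·11 = 17160; (C D): 11×28 by 28×26 → 11×26, cost 11·28·26 = 8008; ((A B) (C D)): 40×11 by 11×26 → 40×26, cost 40·11·26 = 11440; cumulative 36608. Total 36608.
Difference: |80964 − 36608| = 44356.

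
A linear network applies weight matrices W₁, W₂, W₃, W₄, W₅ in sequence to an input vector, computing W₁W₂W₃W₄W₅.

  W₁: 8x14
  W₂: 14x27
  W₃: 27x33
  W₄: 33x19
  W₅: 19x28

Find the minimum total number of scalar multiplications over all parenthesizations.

Adjacent pairs: W₁W₂ = 8·14·27 = 3024; W₂W₃ = 14·27·33 = 12474; W₃W₄ = 27·33·19 = 16929; W₄W₅ = 33·19·28 = 17556.
Length 3: W₁..W₃: k=1: 0+12474+8·14·33=16170; k=2: 3024+0+8·27·33=10152 → min 10152 | W₂..W₄: k=2: 0+16929+14·27·19=24111; k=3: 12474+0+14·33·19=21252 → min 21252 | W₃..W₅: k=3: 0+17556+27·33·28=42504; k=4: 16929+0+27·19·28=31293 → min 31293.
Length 4: W₁..W₄: k=1: 0+21252+8·14·19=23380; k=2: 3024+16929+8·27·19=24057; k=3: 10152+0+8·33·19=15168 → min 15168 | W₂..W₅: k=2: 0+31293+14·27·28=41877; k=3: 12474+17556+14·33·28=42966; k=4: 21252+0+14·19·28=28700 → min 28700.
Length 5: W₁..W₅: k=1: 0+28700+8·14·28=31836; k=2: 3024+31293+8·27·28=40365; k=3: 10152+17556+8·33·28=35100; k=4: 15168+0+8·19·28=19424 → min 19424.
Optimal order: ((((W₁W₂)W₃)W₄)W₅) with cost 19424.

19424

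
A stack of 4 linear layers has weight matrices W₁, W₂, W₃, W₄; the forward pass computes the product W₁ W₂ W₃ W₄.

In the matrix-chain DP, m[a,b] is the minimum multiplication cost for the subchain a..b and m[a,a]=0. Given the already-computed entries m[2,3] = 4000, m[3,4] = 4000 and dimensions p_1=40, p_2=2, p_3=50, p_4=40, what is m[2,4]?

m[2,4] = min over k∈[2,3] of m[2,k]+m[k+1,4]+p_{1}·p_k·p_{4}.
k=2: 0 + 4000 + 40·2·40 = 7200; k=3: 4000 + 0 + 40·50·40 = 84000.
Minimum: 7200 at k=2.

7200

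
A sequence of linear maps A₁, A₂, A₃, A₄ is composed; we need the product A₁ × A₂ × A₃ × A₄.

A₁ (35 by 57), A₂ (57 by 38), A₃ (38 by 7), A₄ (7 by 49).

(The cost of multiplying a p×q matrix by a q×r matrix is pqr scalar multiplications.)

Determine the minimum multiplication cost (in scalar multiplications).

41132

Adjacent pairs: A₁A₂ = 35·57·38 = 75810; A₂A₃ = 57·38·7 = 15162; A₃A₄ = 38·7·49 = 13034.
Length 3: A₁..A₃: k=1: 0+15162+35·57·7=29127; k=2: 75810+0+35·38·7=85120 → min 29127 | A₂..A₄: k=2: 0+13034+57·38·49=119168; k=3: 15162+0+57·7·49=34713 → min 34713.
Length 4: A₁..A₄: k=1: 0+34713+35·57·49=132468; k=2: 75810+13034+35·38·49=154014; k=3: 29127+0+35·7·49=41132 → min 41132.
Optimal order: ((A₁ × (A₂ × A₃)) × A₄) with cost 41132.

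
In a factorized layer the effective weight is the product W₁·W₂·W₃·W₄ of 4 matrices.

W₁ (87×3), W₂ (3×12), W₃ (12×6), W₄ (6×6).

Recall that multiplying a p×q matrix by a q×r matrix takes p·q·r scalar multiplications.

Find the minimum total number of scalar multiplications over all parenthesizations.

1890

Adjacent pairs: W₁W₂ = 87·3·12 = 3132; W₂W₃ = 3·12·6 = 216; W₃W₄ = 12·6·6 = 432.
Length 3: W₁..W₃: k=1: 0+216+87·3·6=1782; k=2: 3132+0+87·12·6=9396 → min 1782 | W₂..W₄: k=2: 0+432+3·12·6=648; k=3: 216+0+3·6·6=324 → min 324.
Length 4: W₁..W₄: k=1: 0+324+87·3·6=1890; k=2: 3132+432+87·12·6=9828; k=3: 1782+0+87·6·6=4914 → min 1890.
Optimal order: (W₁·((W₂·W₃)·W₄)) with cost 1890.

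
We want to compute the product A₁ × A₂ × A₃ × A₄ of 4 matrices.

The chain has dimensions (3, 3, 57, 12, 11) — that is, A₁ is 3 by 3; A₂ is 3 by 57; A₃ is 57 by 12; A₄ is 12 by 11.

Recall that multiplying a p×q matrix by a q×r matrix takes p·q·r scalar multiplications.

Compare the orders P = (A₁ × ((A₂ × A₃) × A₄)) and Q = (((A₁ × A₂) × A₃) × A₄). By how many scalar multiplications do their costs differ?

Order P = (A₁ × ((A₂ × A₃) × A₄)): (A₂ × A₃): 3×57 by 57×12 → 3×12, cost 3·57·12 = 2052; ((A₂ × A₃) × A₄): 3×12 by 12×11 → 3×11, cost 3·12·11 = 396; cumulative 2448; (A₁ × ((A₂ × A₃) × A₄)): 3×3 by 3×11 → 3×11, cost 3·3·11 = 99; cumulative 2547. Total 2547.
Order Q = (((A₁ × A₂) × A₃) × A₄): (A₁ × A₂): 3×3 by 3×57 → 3×57, cost 3·3·57 = 513; ((A₁ × A₂) × A₃): 3×57 by 57×12 → 3×12, cost 3·57·12 = 2052; cumulative 2565; (((A₁ × A₂) × A₃) × A₄): 3×12 by 12×11 → 3×11, cost 3·12·11 = 396; cumulative 2961. Total 2961.
Difference: |2547 − 2961| = 414.

414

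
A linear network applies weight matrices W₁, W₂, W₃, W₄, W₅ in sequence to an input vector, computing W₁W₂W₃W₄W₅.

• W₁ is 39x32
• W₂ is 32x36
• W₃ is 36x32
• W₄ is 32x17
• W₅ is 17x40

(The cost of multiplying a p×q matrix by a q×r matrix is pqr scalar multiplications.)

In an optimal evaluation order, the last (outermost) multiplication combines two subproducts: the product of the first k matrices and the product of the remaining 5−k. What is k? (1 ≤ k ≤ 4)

4

Adjacent pairs: W₁W₂ = 39·32·36 = 44928; W₂W₃ = 32·36·32 = 36864; W₃W₄ = 36·32·17 = 19584; W₄W₅ = 32·17·40 = 21760.
Length 3: W₁..W₃: k=1: 0+36864+39·32·32=76800; k=2: 44928+0+39·36·32=89856 → min 76800 | W₂..W₄: k=2: 0+19584+32·36·17=39168; k=3: 36864+0+32·32·17=54272 → min 39168 | W₃..W₅: k=3: 0+21760+36·32·40=67840; k=4: 19584+0+36·17·40=44064 → min 44064.
Length 4: W₁..W₄: k=1: 0+39168+39·32·17=60384; k=2: 44928+19584+39·36·17=88380; k=3: 76800+0+39·32·17=98016 → min 60384 | W₂..W₅: k=2: 0+44064+32·36·40=90144; k=3: 36864+21760+32·32·40=99584; k=4: 39168+0+32·17·40=60928 → min 60928.
Top-level splits: k=1: (W₁..W₁)·(W₂..W₅) → 0+60928+39·32·40 = 110848; k=2: (W₁..W₂)·(W₃..W₅) → 44928+44064+39·36·40 = 145152; k=3: (W₁..W₃)·(W₄..W₅) → 76800+21760+39·32·40 = 148480; k=4: (W₁..W₄)·(W₅..W₅) → 60384+0+39·17·40 = 86904.
Best split is after W₄, i.e. k = 4.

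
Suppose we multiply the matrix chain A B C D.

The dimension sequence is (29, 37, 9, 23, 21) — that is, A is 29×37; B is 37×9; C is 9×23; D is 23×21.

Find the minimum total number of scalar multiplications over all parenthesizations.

19485

Adjacent pairs: AB = 29·37·9 = 9657; BC = 37·9·23 = 7659; CD = 9·23·21 = 4347.
Length 3: A..C: k=1: 0+7659+29·37·23=32338; k=2: 9657+0+29·9·23=15660 → min 15660 | B..D: k=2: 0+4347+37·9·21=11340; k=3: 7659+0+37·23·21=25530 → min 11340.
Length 4: A..D: k=1: 0+11340+29·37·21=33873; k=2: 9657+4347+29·9·21=19485; k=3: 15660+0+29·23·21=29667 → min 19485.
Optimal order: ((A B) (C D)) with cost 19485.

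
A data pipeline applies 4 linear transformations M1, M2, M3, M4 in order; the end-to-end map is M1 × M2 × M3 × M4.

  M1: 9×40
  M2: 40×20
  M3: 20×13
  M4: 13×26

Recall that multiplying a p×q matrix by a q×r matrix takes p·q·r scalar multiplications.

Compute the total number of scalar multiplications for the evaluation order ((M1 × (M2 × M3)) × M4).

(M2 × M3): 40×20 by 20×13 → 40×13, cost 40·20·13 = 10400
(M1 × (M2 × M3)): 9×40 by 40×13 → 9×13, cost 9·40·13 = 4680; cumulative 15080
((M1 × (M2 × M3)) × M4): 9×13 by 13×26 → 9×26, cost 9·13·26 = 3042; cumulative 18122
Total: 18122 scalar multiplications.

18122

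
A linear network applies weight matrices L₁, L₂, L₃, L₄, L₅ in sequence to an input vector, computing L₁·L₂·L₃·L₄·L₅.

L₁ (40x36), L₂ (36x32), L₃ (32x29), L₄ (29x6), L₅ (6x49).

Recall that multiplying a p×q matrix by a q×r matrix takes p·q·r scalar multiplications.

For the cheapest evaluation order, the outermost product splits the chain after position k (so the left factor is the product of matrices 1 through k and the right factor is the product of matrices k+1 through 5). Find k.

Adjacent pairs: L₁L₂ = 40·36·32 = 46080; L₂L₃ = 36·32·29 = 33408; L₃L₄ = 32·29·6 = 5568; L₄L₅ = 29·6·49 = 8526.
Length 3: L₁..L₃: k=1: 0+33408+40·36·29=75168; k=2: 46080+0+40·32·29=83200 → min 75168 | L₂..L₄: k=2: 0+5568+36·32·6=12480; k=3: 33408+0+36·29·6=39672 → min 12480 | L₃..L₅: k=3: 0+8526+32·29·49=53998; k=4: 5568+0+32·6·49=14976 → min 14976.
Length 4: L₁..L₄: k=1: 0+12480+40·36·6=21120; k=2: 46080+5568+40·32·6=59328; k=3: 75168+0+40·29·6=82128 → min 21120 | L₂..L₅: k=2: 0+14976+36·32·49=71424; k=3: 33408+8526+36·29·49=93090; k=4: 12480+0+36·6·49=23064 → min 23064.
Top-level splits: k=1: (L₁..L₁)·(L₂..L₅) → 0+23064+40·36·49 = 93624; k=2: (L₁..L₂)·(L₃..L₅) → 46080+14976+40·32·49 = 123776; k=3: (L₁..L₃)·(L₄..L₅) → 75168+8526+40·29·49 = 140534; k=4: (L₁..L₄)·(L₅..L₅) → 21120+0+40·6·49 = 32880.
Best split is after L₄, i.e. k = 4.

4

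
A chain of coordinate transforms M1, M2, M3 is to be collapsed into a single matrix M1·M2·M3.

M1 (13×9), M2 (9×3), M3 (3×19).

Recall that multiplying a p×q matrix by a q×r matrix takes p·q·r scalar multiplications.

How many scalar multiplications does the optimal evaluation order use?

1092

Order (M1·(M2·M3)): (M2·M3): 9×3 by 3×19 → 9×19, cost 9·3·19 = 513; (M1·(M2·M3)): 13×9 by 9×19 → 13×19, cost 13·9·19 = 2223; cumulative 2736. Total 2736.
Order ((M1·M2)·M3): (M1·M2): 13×9 by 9×3 → 13×3, cost 13·9·3 = 351; ((M1·M2)·M3): 13×3 by 3×19 → 13×19, cost 13·3·19 = 741; cumulative 1092. Total 1092.
Minimum: 1092.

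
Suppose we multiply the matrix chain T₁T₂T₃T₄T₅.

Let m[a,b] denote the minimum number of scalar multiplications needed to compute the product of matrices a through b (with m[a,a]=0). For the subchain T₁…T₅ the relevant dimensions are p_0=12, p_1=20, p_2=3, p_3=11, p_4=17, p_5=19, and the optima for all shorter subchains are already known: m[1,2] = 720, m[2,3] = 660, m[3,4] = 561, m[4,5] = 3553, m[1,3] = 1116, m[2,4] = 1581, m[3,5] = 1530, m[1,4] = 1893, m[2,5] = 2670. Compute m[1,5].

m[1,5] = min over k∈[1,4] of m[1,k]+m[k+1,5]+p_{0}·p_k·p_{5}.
k=1: 0 + 2670 + 12·20·19 = 7230; k=2: 720 + 1530 + 12·3·19 = 2934; k=3: 1116 + 3553 + 12·11·19 = 7177; k=4: 1893 + 0 + 12·17·19 = 5769.
Minimum: 2934 at k=2.

2934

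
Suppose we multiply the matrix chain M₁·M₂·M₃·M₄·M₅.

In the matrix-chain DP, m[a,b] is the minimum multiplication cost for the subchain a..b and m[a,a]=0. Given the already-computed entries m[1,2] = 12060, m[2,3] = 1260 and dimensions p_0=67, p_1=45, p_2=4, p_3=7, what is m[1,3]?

m[1,3] = min over k∈[1,2] of m[1,k]+m[k+1,3]+p_{0}·p_k·p_{3}.
k=1: 0 + 1260 + 67·45·7 = 22365; k=2: 12060 + 0 + 67·4·7 = 13936.
Minimum: 13936 at k=2.

13936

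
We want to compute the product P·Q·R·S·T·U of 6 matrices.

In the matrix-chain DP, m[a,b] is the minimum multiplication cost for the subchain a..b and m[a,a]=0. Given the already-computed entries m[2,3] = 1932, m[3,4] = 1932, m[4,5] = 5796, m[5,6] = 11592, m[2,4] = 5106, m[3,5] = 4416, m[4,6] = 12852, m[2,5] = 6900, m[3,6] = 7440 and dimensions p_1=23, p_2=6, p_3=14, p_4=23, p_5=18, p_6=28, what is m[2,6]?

m[2,6] = min over k∈[2,5] of m[2,k]+m[k+1,6]+p_{1}·p_k·p_{6}.
k=2: 0 + 7440 + 23·6·28 = 11304; k=3: 1932 + 12852 + 23·14·28 = 23800; k=4: 5106 + 11592 + 23·23·28 = 31510; k=5: 6900 + 0 + 23·18·28 = 18492.
Minimum: 11304 at k=2.

11304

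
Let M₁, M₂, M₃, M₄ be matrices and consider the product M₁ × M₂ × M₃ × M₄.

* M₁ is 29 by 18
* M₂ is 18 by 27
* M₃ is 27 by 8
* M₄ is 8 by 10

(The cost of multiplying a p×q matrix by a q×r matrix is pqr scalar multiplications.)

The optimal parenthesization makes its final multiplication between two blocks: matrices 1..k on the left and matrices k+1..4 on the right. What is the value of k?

Adjacent pairs: M₁M₂ = 29·18·27 = 14094; M₂M₃ = 18·27·8 = 3888; M₃M₄ = 27·8·10 = 2160.
Length 3: M₁..M₃: k=1: 0+3888+29·18·8=8064; k=2: 14094+0+29·27·8=20358 → min 8064 | M₂..M₄: k=2: 0+2160+18·27·10=7020; k=3: 3888+0+18·8·10=5328 → min 5328.
Top-level splits: k=1: (M₁..M₁)·(M₂..M₄) → 0+5328+29·18·10 = 10548; k=2: (M₁..M₂)·(M₃..M₄) → 14094+2160+29·27·10 = 24084; k=3: (M₁..M₃)·(M₄..M₄) → 8064+0+29·8·10 = 10384.
Best split is after M₃, i.e. k = 3.

3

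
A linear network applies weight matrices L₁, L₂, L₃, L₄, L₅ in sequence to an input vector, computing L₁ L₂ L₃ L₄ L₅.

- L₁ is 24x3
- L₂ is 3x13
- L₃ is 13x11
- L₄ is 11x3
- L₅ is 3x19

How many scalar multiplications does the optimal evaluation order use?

2067

Adjacent pairs: L₁L₂ = 24·3·13 = 936; L₂L₃ = 3·13·11 = 429; L₃L₄ = 13·11·3 = 429; L₄L₅ = 11·3·19 = 627.
Length 3: L₁..L₃: k=1: 0+429+24·3·11=1221; k=2: 936+0+24·13·11=4368 → min 1221 | L₂..L₄: k=2: 0+429+3·13·3=546; k=3: 429+0+3·11·3=528 → min 528 | L₃..L₅: k=3: 0+627+13·11·19=3344; k=4: 429+0+13·3·19=1170 → min 1170.
Length 4: L₁..L₄: k=1: 0+528+24·3·3=744; k=2: 936+429+24·13·3=2301; k=3: 1221+0+24·11·3=2013 → min 744 | L₂..L₅: k=2: 0+1170+3·13·19=1911; k=3: 429+627+3·11·19=1683; k=4: 528+0+3·3·19=699 → min 699.
Length 5: L₁..L₅: k=1: 0+699+24·3·19=2067; k=2: 936+1170+24·13·19=8034; k=3: 1221+627+24·11·19=6864; k=4: 744+0+24·3·19=2112 → min 2067.
Optimal order: (L₁ (((L₂ L₃) L₄) L₅)) with cost 2067.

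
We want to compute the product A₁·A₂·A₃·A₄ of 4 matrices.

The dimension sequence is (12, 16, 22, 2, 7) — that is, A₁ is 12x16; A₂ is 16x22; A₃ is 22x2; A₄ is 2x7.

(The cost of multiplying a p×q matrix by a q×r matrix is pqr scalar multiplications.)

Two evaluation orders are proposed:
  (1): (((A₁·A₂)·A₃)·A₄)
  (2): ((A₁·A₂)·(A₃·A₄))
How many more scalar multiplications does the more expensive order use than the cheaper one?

Order (1) = (((A₁·A₂)·A₃)·A₄): (A₁·A₂): 12×16 by 16×22 → 12×22, cost 12·16·22 = 4224; ((A₁·A₂)·A₃): 12×22 by 22×2 → 12×2, cost 12·22·2 = 528; cumulative 4752; (((A₁·A₂)·A₃)·A₄): 12×2 by 2×7 → 12×7, cost 12·2·7 = 168; cumulative 4920. Total 4920.
Order (2) = ((A₁·A₂)·(A₃·A₄)): (A₁·A₂): 12×16 by 16×22 → 12×22, cost 12·16·22 = 4224; (A₃·A₄): 22×2 by 2×7 → 22×7, cost 22·2·7 = 308; ((A₁·A₂)·(A₃·A₄)): 12×22 by 22×7 → 12×7, cost 12·22·7 = 1848; cumulative 6380. Total 6380.
Difference: |4920 − 6380| = 1460.

1460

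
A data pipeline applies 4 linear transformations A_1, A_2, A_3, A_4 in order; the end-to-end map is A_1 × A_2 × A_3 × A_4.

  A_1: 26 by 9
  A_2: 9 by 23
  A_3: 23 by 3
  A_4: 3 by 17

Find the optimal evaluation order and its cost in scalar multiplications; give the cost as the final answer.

2649

Adjacent pairs: A_1A_2 = 26·9·23 = 5382; A_2A_3 = 9·23·3 = 621; A_3A_4 = 23·3·17 = 1173.
Length 3: A_1..A_3: k=1: 0+621+26·9·3=1323; k=2: 5382+0+26·23·3=7176 → min 1323 | A_2..A_4: k=2: 0+1173+9·23·17=4692; k=3: 621+0+9·3·17=1080 → min 1080.
Length 4: A_1..A_4: k=1: 0+1080+26·9·17=5058; k=2: 5382+1173+26·23·17=16721; k=3: 1323+0+26·3·17=2649 → min 2649.
Optimal parenthesization: ((A_1 × (A_2 × A_3)) × A_4) with cost 2649.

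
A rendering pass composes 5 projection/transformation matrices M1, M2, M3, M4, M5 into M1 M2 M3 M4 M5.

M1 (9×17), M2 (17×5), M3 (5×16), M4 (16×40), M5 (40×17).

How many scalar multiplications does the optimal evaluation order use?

8130

Adjacent pairs: M1M2 = 9·17·5 = 765; M2M3 = 17·5·16 = 1360; M3M4 = 5·16·40 = 3200; M4M5 = 16·40·17 = 10880.
Length 3: M1..M3: k=1: 0+1360+9·17·16=3808; k=2: 765+0+9·5·16=1485 → min 1485 | M2..M4: k=2: 0+3200+17·5·40=6600; k=3: 1360+0+17·16·40=12240 → min 6600 | M3..M5: k=3: 0+10880+5·16·17=12240; k=4: 3200+0+5·40·17=6600 → min 6600.
Length 4: M1..M4: k=1: 0+6600+9·17·40=12720; k=2: 765+3200+9·5·40=5765; k=3: 1485+0+9·16·40=7245 → min 5765 | M2..M5: k=2: 0+6600+17·5·17=8045; k=3: 1360+10880+17·16·17=16864; k=4: 6600+0+17·40·17=18160 → min 8045.
Length 5: M1..M5: k=1: 0+8045+9·17·17=10646; k=2: 765+6600+9·5·17=8130; k=3: 1485+10880+9·16·17=14813; k=4: 5765+0+9·40·17=11885 → min 8130.
Optimal order: ((M1 M2) ((M3 M4) M5)) with cost 8130.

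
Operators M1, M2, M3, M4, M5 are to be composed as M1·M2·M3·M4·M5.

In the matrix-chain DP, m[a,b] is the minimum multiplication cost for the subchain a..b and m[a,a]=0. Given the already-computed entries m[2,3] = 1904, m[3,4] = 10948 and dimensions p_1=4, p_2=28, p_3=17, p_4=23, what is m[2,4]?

3468

m[2,4] = min over k∈[2,3] of m[2,k]+m[k+1,4]+p_{1}·p_k·p_{4}.
k=2: 0 + 10948 + 4·28·23 = 13524; k=3: 1904 + 0 + 4·17·23 = 3468.
Minimum: 3468 at k=3.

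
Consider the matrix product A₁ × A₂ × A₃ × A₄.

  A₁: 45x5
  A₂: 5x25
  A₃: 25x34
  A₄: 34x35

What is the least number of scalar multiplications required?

18075

Adjacent pairs: A₁A₂ = 45·5·25 = 5625; A₂A₃ = 5·25·34 = 4250; A₃A₄ = 25·34·35 = 29750.
Length 3: A₁..A₃: k=1: 0+4250+45·5·34=11900; k=2: 5625+0+45·25·34=43875 → min 11900 | A₂..A₄: k=2: 0+29750+5·25·35=34125; k=3: 4250+0+5·34·35=10200 → min 10200.
Length 4: A₁..A₄: k=1: 0+10200+45·5·35=18075; k=2: 5625+29750+45·25·35=74750; k=3: 11900+0+45·34·35=65450 → min 18075.
Optimal order: (A₁ × ((A₂ × A₃) × A₄)) with cost 18075.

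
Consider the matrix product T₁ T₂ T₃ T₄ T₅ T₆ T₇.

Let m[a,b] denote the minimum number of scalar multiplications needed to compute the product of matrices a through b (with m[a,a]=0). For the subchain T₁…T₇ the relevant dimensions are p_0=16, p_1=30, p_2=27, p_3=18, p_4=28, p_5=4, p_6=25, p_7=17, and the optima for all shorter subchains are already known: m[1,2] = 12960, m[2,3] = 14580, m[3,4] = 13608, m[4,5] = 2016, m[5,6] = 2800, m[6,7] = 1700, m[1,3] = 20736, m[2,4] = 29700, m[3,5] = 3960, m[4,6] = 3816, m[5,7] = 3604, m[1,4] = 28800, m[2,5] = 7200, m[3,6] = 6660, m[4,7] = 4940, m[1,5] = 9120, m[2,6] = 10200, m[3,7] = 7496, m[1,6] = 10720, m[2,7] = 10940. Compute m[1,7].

m[1,7] = min over k∈[1,6] of m[1,k]+m[k+1,7]+p_{0}·p_k·p_{7}.
k=1: 0 + 10940 + 16·30·17 = 19100; k=2: 12960 + 7496 + 16·27·17 = 27800; k=3: 20736 + 4940 + 16·18·17 = 30572; k=4: 28800 + 3604 + 16·28·17 = 40020; k=5: 9120 + 1700 + 16·4·17 = 11908; k=6: 10720 + 0 + 16·25·17 = 17520.
Minimum: 11908 at k=5.

11908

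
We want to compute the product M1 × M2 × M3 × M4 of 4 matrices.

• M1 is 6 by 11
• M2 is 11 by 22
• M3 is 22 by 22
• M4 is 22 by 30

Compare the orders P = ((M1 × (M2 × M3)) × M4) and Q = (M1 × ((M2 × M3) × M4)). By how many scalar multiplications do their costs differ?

3828

Order P = ((M1 × (M2 × M3)) × M4): (M2 × M3): 11×22 by 22×22 → 11×22, cost 11·22·22 = 5324; (M1 × (M2 × M3)): 6×11 by 11×22 → 6×22, cost 6·11·22 = 1452; cumulative 6776; ((M1 × (M2 × M3)) × M4): 6×22 by 22×30 → 6×30, cost 6·22·30 = 3960; cumulative 10736. Total 10736.
Order Q = (M1 × ((M2 × M3) × M4)): (M2 × M3): 11×22 by 22×22 → 11×22, cost 11·22·22 = 5324; ((M2 × M3) × M4): 11×22 by 22×30 → 11×30, cost 11·22·30 = 7260; cumulative 12584; (M1 × ((M2 × M3) × M4)): 6×11 by 11×30 → 6×30, cost 6·11·30 = 1980; cumulative 14564. Total 14564.
Difference: |10736 − 14564| = 3828.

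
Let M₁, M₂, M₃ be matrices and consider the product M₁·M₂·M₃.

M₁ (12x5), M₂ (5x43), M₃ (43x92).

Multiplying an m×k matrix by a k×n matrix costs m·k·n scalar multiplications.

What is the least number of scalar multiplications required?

25300

Order (M₁·(M₂·M₃)): (M₂·M₃): 5×43 by 43×92 → 5×92, cost 5·43·92 = 19780; (M₁·(M₂·M₃)): 12×5 by 5×92 → 12×92, cost 12·5·92 = 5520; cumulative 25300. Total 25300.
Order ((M₁·M₂)·M₃): (M₁·M₂): 12×5 by 5×43 → 12×43, cost 12·5·43 = 2580; ((M₁·M₂)·M₃): 12×43 by 43×92 → 12×92, cost 12·43·92 = 47472; cumulative 50052. Total 50052.
Minimum: 25300.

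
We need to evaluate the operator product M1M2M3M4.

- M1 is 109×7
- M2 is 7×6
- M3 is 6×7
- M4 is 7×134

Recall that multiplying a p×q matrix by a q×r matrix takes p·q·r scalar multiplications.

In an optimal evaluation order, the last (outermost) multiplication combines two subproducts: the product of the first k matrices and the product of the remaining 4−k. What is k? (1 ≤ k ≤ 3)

2

Adjacent pairs: M1M2 = 109·7·6 = 4578; M2M3 = 7·6·7 = 294; M3M4 = 6·7·134 = 5628.
Length 3: M1..M3: k=1: 0+294+109·7·7=5635; k=2: 4578+0+109·6·7=9156 → min 5635 | M2..M4: k=2: 0+5628+7·6·134=11256; k=3: 294+0+7·7·134=6860 → min 6860.
Top-level splits: k=1: (M1..M1)·(M2..M4) → 0+6860+109·7·134 = 109102; k=2: (M1..M2)·(M3..M4) → 4578+5628+109·6·134 = 97842; k=3: (M1..M3)·(M4..M4) → 5635+0+109·7·134 = 107877.
Best split is after M2, i.e. k = 2.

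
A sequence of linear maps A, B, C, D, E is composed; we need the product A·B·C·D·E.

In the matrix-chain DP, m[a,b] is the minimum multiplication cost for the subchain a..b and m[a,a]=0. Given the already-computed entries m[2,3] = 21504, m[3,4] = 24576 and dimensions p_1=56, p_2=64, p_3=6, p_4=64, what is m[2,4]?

43008

m[2,4] = min over k∈[2,3] of m[2,k]+m[k+1,4]+p_{1}·p_k·p_{4}.
k=2: 0 + 24576 + 56·64·64 = 253952; k=3: 21504 + 0 + 56·6·64 = 43008.
Minimum: 43008 at k=3.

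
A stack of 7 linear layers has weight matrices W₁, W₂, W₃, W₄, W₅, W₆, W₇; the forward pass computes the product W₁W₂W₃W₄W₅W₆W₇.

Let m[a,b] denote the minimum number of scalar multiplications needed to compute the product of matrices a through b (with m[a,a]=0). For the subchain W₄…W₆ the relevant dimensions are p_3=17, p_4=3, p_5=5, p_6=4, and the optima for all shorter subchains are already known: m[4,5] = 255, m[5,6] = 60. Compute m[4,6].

264

m[4,6] = min over k∈[4,5] of m[4,k]+m[k+1,6]+p_{3}·p_k·p_{6}.
k=4: 0 + 60 + 17·3·4 = 264; k=5: 255 + 0 + 17·5·4 = 595.
Minimum: 264 at k=4.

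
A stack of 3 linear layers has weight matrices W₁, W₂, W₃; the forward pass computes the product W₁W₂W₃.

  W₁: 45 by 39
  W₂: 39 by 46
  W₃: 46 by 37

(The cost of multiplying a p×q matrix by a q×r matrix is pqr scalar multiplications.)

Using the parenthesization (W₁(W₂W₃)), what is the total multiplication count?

131313

(W₂W₃): 39×46 by 46×37 → 39×37, cost 39·46·37 = 66378
(W₁(W₂W₃)): 45×39 by 39×37 → 45×37, cost 45·39·37 = 64935; cumulative 131313
Total: 131313 scalar multiplications.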